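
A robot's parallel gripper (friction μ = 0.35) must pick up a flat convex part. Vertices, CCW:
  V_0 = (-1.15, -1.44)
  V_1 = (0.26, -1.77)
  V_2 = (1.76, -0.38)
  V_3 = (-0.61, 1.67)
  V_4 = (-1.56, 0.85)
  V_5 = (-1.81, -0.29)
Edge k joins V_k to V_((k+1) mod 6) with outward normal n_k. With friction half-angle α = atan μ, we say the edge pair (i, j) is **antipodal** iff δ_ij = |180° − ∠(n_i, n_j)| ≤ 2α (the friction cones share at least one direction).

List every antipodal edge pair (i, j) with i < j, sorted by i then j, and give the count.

α = atan 0.35 = 19.29°;  2α = 38.58°
n_0 = (-0.2279, -0.9737)
n_1 = (+0.6797, -0.7335)
n_2 = (+0.6542, +0.7563)
n_3 = (-0.6534, +0.7570)
n_4 = (-0.9768, +0.2142)
n_5 = (-0.8673, -0.4978)
  (0,1): δ = 124.01°  ·
  (0,2): δ = 27.69°  ✓
  (0,3): δ = 53.97°  ·
  (0,4): δ = 90.80°  ·
  (0,5): δ = 133.02°  ·
  (1,2): δ = 83.68°  ·
  (1,3): δ = 2.02°  ✓
  (1,4): δ = 34.81°  ✓
  (1,5): δ = 77.03°  ·
  (2,3): δ = 98.34°  ·
  (2,4): δ = 61.51°  ·
  (2,5): δ = 19.29°  ✓
  (3,4): δ = 143.17°  ·
  (3,5): δ = 100.95°  ·
  (4,5): δ = 137.78°  ·
antipodal pairs: 4

count = 4; pairs: (0,2), (1,3), (1,4), (2,5)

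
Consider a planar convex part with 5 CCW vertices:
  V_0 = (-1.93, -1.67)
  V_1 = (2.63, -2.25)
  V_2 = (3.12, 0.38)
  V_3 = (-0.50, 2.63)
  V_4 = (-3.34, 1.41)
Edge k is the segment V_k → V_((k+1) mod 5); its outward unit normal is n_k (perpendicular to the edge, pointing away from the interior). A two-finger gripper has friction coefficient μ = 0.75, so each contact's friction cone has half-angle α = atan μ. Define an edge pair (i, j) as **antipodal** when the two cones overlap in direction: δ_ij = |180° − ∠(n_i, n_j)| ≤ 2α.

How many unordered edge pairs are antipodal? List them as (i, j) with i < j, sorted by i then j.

count = 5; pairs: (0,2), (0,3), (1,3), (1,4), (2,4)

α = atan 0.75 = 36.87°;  2α = 73.74°
n_0 = (-0.1262, -0.9920)
n_1 = (+0.9831, -0.1832)
n_2 = (+0.5279, +0.8493)
n_3 = (-0.3947, +0.9188)
n_4 = (-0.9093, -0.4162)
  (0,1): δ = 93.31°  ·
  (0,2): δ = 24.61°  ✓
  (0,3): δ = 30.50°  ✓
  (0,4): δ = 121.85°  ·
  (1,2): δ = 111.31°  ·
  (1,3): δ = 56.20°  ✓
  (1,4): δ = 35.15°  ✓
  (2,3): δ = 124.89°  ·
  (2,4): δ = 33.54°  ✓
  (3,4): δ = 88.65°  ·
antipodal pairs: 5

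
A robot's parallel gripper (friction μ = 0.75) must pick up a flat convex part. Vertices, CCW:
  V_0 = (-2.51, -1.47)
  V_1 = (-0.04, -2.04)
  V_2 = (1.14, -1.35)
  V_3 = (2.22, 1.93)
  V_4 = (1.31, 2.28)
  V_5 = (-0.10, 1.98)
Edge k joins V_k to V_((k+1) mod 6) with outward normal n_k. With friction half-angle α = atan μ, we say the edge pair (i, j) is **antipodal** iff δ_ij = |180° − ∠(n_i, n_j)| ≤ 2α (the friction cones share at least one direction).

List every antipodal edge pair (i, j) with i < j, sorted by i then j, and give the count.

count = 8; pairs: (0,3), (0,4), (0,5), (1,3), (1,4), (1,5), (2,4), (2,5)

α = atan 0.75 = 36.87°;  2α = 73.74°
n_0 = (-0.2249, -0.9744)
n_1 = (+0.5048, -0.8632)
n_2 = (+0.9498, -0.3128)
n_3 = (+0.3590, +0.9333)
n_4 = (-0.2081, +0.9781)
n_5 = (-0.8198, +0.5727)
  (0,1): δ = 136.69°  ·
  (0,2): δ = 95.23°  ·
  (0,3): δ = 8.04°  ✓
  (0,4): δ = 25.01°  ✓
  (0,5): δ = 68.06°  ✓
  (1,2): δ = 138.54°  ·
  (1,3): δ = 51.35°  ✓
  (1,4): δ = 18.31°  ✓
  (1,5): δ = 24.75°  ✓
  (2,3): δ = 92.81°  ·
  (2,4): δ = 59.76°  ✓
  (2,5): δ = 16.71°  ✓
  (3,4): δ = 146.95°  ·
  (3,5): δ = 103.90°  ·
  (4,5): δ = 136.95°  ·
antipodal pairs: 8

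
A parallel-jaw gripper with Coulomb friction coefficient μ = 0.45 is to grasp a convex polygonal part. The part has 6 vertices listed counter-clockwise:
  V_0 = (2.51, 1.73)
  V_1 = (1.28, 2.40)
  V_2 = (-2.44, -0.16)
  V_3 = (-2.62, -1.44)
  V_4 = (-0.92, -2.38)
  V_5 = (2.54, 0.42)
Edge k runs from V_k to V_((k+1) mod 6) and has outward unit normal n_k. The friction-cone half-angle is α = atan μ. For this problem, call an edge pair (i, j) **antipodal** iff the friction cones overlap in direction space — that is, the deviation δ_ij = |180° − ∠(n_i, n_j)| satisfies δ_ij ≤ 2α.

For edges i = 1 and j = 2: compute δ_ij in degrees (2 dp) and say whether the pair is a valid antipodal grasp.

α = atan 0.45 = 24.23°;  2α = 48.46°
edge 1: e_1 = (-3.72, -2.56);  n_1 = (-0.5669, +0.8238)
edge 2: e_2 = (-0.18, -1.28);  n_2 = (-0.9903, +0.1393)
∠(n_1, n_2) = 47.46°
δ = |180° − 47.46°| = 132.54°
132.54° > 2α = 48.46°  →  invalid

δ = 132.54°, invalid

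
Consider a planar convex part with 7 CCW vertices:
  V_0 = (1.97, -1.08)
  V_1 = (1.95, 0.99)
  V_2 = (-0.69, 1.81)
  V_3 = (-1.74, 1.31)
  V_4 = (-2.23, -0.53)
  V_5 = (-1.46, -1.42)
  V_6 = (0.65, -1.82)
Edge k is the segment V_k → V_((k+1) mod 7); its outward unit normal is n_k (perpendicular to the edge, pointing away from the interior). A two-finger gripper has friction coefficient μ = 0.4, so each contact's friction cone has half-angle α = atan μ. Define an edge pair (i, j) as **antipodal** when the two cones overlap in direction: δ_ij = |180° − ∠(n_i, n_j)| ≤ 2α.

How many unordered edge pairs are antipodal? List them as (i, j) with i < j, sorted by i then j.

count = 6; pairs: (0,3), (0,4), (1,4), (1,5), (2,5), (2,6)

α = atan 0.4 = 21.80°;  2α = 43.60°
n_0 = (+1.0000, +0.0097)
n_1 = (+0.2966, +0.9550)
n_2 = (-0.4299, +0.9029)
n_3 = (-0.9663, +0.2573)
n_4 = (-0.7562, -0.6543)
n_5 = (-0.1863, -0.9825)
n_6 = (+0.4890, -0.8723)
  (0,1): δ = 107.81°  ·
  (0,2): δ = 65.09°  ·
  (0,3): δ = 15.47°  ✓
  (0,4): δ = 40.31°  ✓
  (0,5): δ = 78.71°  ·
  (0,6): δ = 118.72°  ·
  (1,2): δ = 137.28°  ·
  (1,3): δ = 87.66°  ·
  (1,4): δ = 31.88°  ✓
  (1,5): δ = 6.52°  ✓
  (1,6): δ = 46.53°  ·
  (2,3): δ = 130.38°  ·
  (2,4): δ = 74.60°  ·
  (2,5): δ = 36.20°  ✓
  (2,6): δ = 3.81°  ✓
  (3,4): δ = 124.22°  ·
  (3,5): δ = 85.82°  ·
  (3,6): δ = 45.81°  ·
  (4,5): δ = 141.60°  ·
  (4,6): δ = 101.59°  ·
  (5,6): δ = 139.99°  ·
antipodal pairs: 6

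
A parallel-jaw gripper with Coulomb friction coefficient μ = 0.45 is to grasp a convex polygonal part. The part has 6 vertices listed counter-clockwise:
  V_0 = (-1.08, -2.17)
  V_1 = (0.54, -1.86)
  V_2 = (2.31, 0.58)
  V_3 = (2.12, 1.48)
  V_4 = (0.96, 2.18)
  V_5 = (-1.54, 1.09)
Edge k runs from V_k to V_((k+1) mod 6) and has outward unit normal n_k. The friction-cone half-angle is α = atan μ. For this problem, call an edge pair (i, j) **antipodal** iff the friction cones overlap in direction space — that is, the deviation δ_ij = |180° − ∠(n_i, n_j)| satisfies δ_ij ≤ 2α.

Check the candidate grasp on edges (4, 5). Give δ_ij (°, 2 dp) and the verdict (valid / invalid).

α = atan 0.45 = 24.23°;  2α = 48.46°
edge 4: e_4 = (-2.50, -1.09);  n_4 = (-0.3997, +0.9167)
edge 5: e_5 = (+0.46, -3.26);  n_5 = (-0.9902, -0.1397)
∠(n_4, n_5) = 74.47°
δ = |180° − 74.47°| = 105.53°
105.53° > 2α = 48.46°  →  invalid

δ = 105.53°, invalid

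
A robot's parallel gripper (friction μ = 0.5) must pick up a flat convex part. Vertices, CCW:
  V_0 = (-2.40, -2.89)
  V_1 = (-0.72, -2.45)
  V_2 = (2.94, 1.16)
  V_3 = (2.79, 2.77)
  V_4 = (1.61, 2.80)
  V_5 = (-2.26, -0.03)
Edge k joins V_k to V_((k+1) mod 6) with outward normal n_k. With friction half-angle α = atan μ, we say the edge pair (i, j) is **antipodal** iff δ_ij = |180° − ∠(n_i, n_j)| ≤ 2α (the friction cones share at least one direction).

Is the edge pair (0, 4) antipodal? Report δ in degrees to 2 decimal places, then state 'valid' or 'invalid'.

α = atan 0.5 = 26.57°;  2α = 53.13°
edge 0: e_0 = (+1.68, +0.44);  n_0 = (+0.2534, -0.9674)
edge 4: e_4 = (-3.87, -2.83);  n_4 = (-0.5903, +0.8072)
∠(n_0, n_4) = 158.50°
δ = |180° − 158.50°| = 21.50°
21.50° ≤ 2α = 53.13°  →  valid

δ = 21.50°, valid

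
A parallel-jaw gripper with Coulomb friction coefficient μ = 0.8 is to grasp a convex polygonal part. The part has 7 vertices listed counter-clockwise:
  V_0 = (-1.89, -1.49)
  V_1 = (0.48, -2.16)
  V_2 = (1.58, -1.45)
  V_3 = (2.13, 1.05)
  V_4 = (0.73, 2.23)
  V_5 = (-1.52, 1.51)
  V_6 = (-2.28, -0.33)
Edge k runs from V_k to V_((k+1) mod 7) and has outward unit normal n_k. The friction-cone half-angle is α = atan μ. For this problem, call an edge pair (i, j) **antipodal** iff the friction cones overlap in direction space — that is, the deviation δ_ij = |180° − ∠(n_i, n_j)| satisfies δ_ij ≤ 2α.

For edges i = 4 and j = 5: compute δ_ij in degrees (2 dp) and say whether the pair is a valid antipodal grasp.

α = atan 0.8 = 38.66°;  2α = 77.32°
edge 4: e_4 = (-2.25, -0.72);  n_4 = (-0.3048, +0.9524)
edge 5: e_5 = (-0.76, -1.84);  n_5 = (-0.9243, +0.3818)
∠(n_4, n_5) = 49.81°
δ = |180° − 49.81°| = 130.19°
130.19° > 2α = 77.32°  →  invalid

δ = 130.19°, invalid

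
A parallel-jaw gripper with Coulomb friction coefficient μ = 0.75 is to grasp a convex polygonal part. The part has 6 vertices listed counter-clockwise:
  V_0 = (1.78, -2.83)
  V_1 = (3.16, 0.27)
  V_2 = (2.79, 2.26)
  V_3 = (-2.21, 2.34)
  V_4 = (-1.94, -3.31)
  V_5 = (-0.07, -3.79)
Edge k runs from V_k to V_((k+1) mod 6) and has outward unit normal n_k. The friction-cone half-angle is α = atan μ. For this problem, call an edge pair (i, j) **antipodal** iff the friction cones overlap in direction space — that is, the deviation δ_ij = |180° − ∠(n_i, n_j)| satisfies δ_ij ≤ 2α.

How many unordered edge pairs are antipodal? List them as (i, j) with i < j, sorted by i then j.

α = atan 0.75 = 36.87°;  2α = 73.74°
n_0 = (+0.9136, -0.4067)
n_1 = (+0.9832, +0.1828)
n_2 = (+0.0160, +0.9999)
n_3 = (-0.9989, -0.0477)
n_4 = (-0.2486, -0.9686)
n_5 = (+0.4606, -0.8876)
  (0,1): δ = 145.47°  ·
  (0,2): δ = 66.92°  ✓
  (0,3): δ = 26.73°  ✓
  (0,4): δ = 99.60°  ·
  (0,5): δ = 141.42°  ·
  (1,2): δ = 101.45°  ·
  (1,3): δ = 7.80°  ✓
  (1,4): δ = 65.07°  ✓
  (1,5): δ = 106.89°  ·
  (2,3): δ = 86.35°  ·
  (2,4): δ = 13.48°  ✓
  (2,5): δ = 28.34°  ✓
  (3,4): δ = 107.13°  ·
  (3,5): δ = 65.31°  ✓
  (4,5): δ = 138.18°  ·
antipodal pairs: 7

count = 7; pairs: (0,2), (0,3), (1,3), (1,4), (2,4), (2,5), (3,5)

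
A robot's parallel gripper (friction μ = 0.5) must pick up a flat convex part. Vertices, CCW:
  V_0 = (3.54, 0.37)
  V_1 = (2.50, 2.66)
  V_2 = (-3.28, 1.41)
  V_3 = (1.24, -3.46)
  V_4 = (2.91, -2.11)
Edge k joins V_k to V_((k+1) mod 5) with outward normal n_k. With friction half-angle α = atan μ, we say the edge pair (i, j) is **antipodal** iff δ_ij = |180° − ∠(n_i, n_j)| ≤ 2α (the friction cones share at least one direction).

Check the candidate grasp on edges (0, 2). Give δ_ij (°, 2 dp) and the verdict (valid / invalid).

α = atan 0.5 = 26.57°;  2α = 53.13°
edge 0: e_0 = (-1.04, +2.29);  n_0 = (+0.9105, +0.4135)
edge 2: e_2 = (+4.52, -4.87);  n_2 = (-0.7330, -0.6803)
∠(n_0, n_2) = 161.56°
δ = |180° − 161.56°| = 18.44°
18.44° ≤ 2α = 53.13°  →  valid

δ = 18.44°, valid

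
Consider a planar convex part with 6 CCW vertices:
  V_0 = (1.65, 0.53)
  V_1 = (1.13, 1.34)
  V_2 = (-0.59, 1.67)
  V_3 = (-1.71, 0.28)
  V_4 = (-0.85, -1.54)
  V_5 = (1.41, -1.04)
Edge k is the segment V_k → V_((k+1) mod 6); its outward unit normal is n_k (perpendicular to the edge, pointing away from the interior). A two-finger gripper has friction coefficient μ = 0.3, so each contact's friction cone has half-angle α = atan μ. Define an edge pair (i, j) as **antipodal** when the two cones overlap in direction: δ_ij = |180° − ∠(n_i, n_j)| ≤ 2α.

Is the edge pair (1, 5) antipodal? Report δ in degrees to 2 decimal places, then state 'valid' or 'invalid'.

δ = 92.17°, invalid

α = atan 0.3 = 16.70°;  2α = 33.40°
edge 1: e_1 = (-1.72, +0.33);  n_1 = (+0.1884, +0.9821)
edge 5: e_5 = (+0.24, +1.57);  n_5 = (+0.9885, -0.1511)
∠(n_1, n_5) = 87.83°
δ = |180° − 87.83°| = 92.17°
92.17° > 2α = 33.40°  →  invalid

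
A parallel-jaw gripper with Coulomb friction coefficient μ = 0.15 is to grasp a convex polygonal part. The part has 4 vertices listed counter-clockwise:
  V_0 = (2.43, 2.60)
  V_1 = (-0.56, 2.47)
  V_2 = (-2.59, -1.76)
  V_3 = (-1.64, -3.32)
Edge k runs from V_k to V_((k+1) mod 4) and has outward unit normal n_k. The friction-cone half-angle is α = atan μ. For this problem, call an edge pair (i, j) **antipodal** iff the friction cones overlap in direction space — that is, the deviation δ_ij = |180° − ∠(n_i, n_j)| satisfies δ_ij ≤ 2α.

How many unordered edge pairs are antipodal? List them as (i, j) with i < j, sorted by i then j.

count = 1; pairs: (1,3)

α = atan 0.15 = 8.53°;  2α = 17.06°
n_0 = (-0.0434, +0.9991)
n_1 = (-0.9016, +0.4327)
n_2 = (-0.8541, -0.5201)
n_3 = (+0.8240, -0.5665)
  (0,1): δ = 118.13°  ·
  (0,2): δ = 61.15°  ·
  (0,3): δ = 53.00°  ·
  (1,2): δ = 123.02°  ·
  (1,3): δ = 8.87°  ✓
  (2,3): δ = 65.85°  ·
antipodal pairs: 1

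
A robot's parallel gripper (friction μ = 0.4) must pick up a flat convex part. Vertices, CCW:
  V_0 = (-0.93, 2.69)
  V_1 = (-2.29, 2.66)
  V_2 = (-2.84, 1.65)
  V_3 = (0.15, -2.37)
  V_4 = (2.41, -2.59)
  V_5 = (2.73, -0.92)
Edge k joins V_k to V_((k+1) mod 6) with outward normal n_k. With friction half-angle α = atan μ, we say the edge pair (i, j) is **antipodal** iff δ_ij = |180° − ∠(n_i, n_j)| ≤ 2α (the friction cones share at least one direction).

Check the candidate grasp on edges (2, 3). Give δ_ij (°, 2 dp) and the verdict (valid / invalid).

δ = 132.20°, invalid

α = atan 0.4 = 21.80°;  2α = 43.60°
edge 2: e_2 = (+2.99, -4.02);  n_2 = (-0.8024, -0.5968)
edge 3: e_3 = (+2.26, -0.22);  n_3 = (-0.0969, -0.9953)
∠(n_2, n_3) = 47.80°
δ = |180° − 47.80°| = 132.20°
132.20° > 2α = 43.60°  →  invalid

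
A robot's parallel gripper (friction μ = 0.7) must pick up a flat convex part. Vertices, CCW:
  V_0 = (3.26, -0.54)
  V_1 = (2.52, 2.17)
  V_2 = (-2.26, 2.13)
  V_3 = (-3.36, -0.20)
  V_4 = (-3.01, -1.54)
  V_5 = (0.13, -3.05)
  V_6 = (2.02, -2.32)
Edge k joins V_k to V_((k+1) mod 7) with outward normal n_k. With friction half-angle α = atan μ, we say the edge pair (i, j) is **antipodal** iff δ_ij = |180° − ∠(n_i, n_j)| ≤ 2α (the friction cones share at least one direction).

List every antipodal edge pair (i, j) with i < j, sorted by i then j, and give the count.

count = 9; pairs: (0,2), (0,3), (0,4), (1,4), (1,5), (1,6), (2,5), (2,6), (3,6)

α = atan 0.7 = 34.99°;  2α = 69.98°
n_0 = (+0.9647, +0.2634)
n_1 = (-0.0084, +1.0000)
n_2 = (-0.9043, +0.4269)
n_3 = (-0.9675, -0.2527)
n_4 = (-0.4334, -0.9012)
n_5 = (+0.3603, -0.9328)
n_6 = (+0.8205, -0.5716)
  (0,1): δ = 104.79°  ·
  (0,2): δ = 40.55°  ✓
  (0,3): δ = 0.63°  ✓
  (0,4): δ = 49.04°  ✓
  (0,5): δ = 95.85°  ·
  (0,6): δ = 129.86°  ·
  (1,2): δ = 115.75°  ·
  (1,3): δ = 75.84°  ·
  (1,4): δ = 26.16°  ✓
  (1,5): δ = 20.64°  ✓
  (1,6): δ = 54.66°  ✓
  (2,3): δ = 140.09°  ·
  (2,4): δ = 90.41°  ·
  (2,5): δ = 43.61°  ✓
  (2,6): δ = 9.59°  ✓
  (3,4): δ = 130.32°  ·
  (3,5): δ = 83.52°  ·
  (3,6): δ = 49.50°  ✓
  (4,5): δ = 133.20°  ·
  (4,6): δ = 99.18°  ·
  (5,6): δ = 145.98°  ·
antipodal pairs: 9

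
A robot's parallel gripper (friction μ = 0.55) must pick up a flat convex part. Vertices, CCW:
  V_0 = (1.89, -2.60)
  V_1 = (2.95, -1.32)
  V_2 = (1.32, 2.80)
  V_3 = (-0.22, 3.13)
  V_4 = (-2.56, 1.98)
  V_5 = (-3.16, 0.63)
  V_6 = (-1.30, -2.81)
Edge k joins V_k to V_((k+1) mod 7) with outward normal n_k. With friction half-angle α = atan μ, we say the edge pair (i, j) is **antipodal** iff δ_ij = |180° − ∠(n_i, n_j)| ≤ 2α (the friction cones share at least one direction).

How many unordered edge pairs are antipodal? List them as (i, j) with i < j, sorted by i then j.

α = atan 0.55 = 28.81°;  2α = 57.62°
n_0 = (+0.7702, -0.6378)
n_1 = (+0.9299, +0.3679)
n_2 = (+0.2095, +0.9778)
n_3 = (-0.4411, +0.8975)
n_4 = (-0.9138, +0.4061)
n_5 = (-0.8796, -0.4756)
n_6 = (+0.0657, -0.9978)
  (0,1): δ = 118.79°  ·
  (0,2): δ = 62.47°  ·
  (0,3): δ = 24.20°  ✓
  (0,4): δ = 15.67°  ✓
  (0,5): δ = 68.03°  ·
  (0,6): δ = 133.40°  ·
  (1,2): δ = 123.68°  ·
  (1,3): δ = 85.41°  ·
  (1,4): δ = 45.55°  ✓
  (1,5): δ = 6.81°  ✓
  (1,6): δ = 72.18°  ·
  (2,3): δ = 141.73°  ·
  (2,4): δ = 101.87°  ·
  (2,5): δ = 49.51°  ✓
  (2,6): δ = 15.86°  ✓
  (3,4): δ = 140.13°  ·
  (3,5): δ = 87.77°  ·
  (3,6): δ = 22.41°  ✓
  (4,5): δ = 127.64°  ·
  (4,6): δ = 62.27°  ·
  (5,6): δ = 114.63°  ·
antipodal pairs: 7

count = 7; pairs: (0,3), (0,4), (1,4), (1,5), (2,5), (2,6), (3,6)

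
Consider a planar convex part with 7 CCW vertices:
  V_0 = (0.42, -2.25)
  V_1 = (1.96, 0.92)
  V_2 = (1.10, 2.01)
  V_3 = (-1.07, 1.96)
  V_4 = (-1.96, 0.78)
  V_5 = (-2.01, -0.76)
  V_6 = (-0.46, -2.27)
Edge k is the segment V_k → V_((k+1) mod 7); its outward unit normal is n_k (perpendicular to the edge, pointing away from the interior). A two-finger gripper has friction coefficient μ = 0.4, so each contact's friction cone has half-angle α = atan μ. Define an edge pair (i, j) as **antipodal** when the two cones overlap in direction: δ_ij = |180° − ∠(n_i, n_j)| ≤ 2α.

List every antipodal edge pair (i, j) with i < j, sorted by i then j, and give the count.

α = atan 0.4 = 21.80°;  2α = 43.60°
n_0 = (+0.8995, -0.4370)
n_1 = (+0.7851, +0.6194)
n_2 = (-0.0230, +0.9997)
n_3 = (-0.7984, +0.6022)
n_4 = (-0.9995, +0.0325)
n_5 = (-0.6978, -0.7163)
n_6 = (+0.0227, -0.9997)
  (0,1): δ = 115.82°  ·
  (0,2): δ = 62.77°  ·
  (0,3): δ = 11.11°  ✓
  (0,4): δ = 24.05°  ✓
  (0,5): δ = 71.66°  ·
  (0,6): δ = 117.21°  ·
  (1,2): δ = 126.95°  ·
  (1,3): δ = 75.30°  ·
  (1,4): δ = 40.13°  ✓
  (1,5): δ = 7.48°  ✓
  (1,6): δ = 53.03°  ·
  (2,3): δ = 128.34°  ·
  (2,4): δ = 93.18°  ·
  (2,5): δ = 45.57°  ·
  (2,6): δ = 0.02°  ✓
  (3,4): δ = 144.83°  ·
  (3,5): δ = 97.23°  ·
  (3,6): δ = 51.67°  ·
  (4,5): δ = 132.39°  ·
  (4,6): δ = 86.84°  ·
  (5,6): δ = 134.45°  ·
antipodal pairs: 5

count = 5; pairs: (0,3), (0,4), (1,4), (1,5), (2,6)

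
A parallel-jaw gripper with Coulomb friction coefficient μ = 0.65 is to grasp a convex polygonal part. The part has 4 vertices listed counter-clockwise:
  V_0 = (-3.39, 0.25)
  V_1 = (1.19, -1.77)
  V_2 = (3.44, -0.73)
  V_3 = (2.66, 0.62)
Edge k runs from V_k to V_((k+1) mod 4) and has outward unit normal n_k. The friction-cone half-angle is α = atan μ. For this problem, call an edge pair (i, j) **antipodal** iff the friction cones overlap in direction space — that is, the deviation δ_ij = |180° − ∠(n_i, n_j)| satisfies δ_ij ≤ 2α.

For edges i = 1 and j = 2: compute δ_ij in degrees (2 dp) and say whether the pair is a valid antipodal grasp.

δ = 84.79°, invalid

α = atan 0.65 = 33.02°;  2α = 66.05°
edge 1: e_1 = (+2.25, +1.04);  n_1 = (+0.4196, -0.9077)
edge 2: e_2 = (-0.78, +1.35);  n_2 = (+0.8659, +0.5003)
∠(n_1, n_2) = 95.21°
δ = |180° − 95.21°| = 84.79°
84.79° > 2α = 66.05°  →  invalid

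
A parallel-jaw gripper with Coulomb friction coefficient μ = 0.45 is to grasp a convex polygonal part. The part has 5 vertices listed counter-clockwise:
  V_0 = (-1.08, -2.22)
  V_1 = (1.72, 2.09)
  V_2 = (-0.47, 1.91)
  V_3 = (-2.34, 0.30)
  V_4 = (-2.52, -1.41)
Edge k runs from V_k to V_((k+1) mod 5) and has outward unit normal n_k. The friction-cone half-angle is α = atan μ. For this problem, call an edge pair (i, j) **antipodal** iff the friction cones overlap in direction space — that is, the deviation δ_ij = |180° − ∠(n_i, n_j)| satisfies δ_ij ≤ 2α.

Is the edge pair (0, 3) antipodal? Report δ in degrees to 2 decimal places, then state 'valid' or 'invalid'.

δ = 27.00°, valid

α = atan 0.45 = 24.23°;  2α = 48.46°
edge 0: e_0 = (+2.80, +4.31);  n_0 = (+0.8386, -0.5448)
edge 3: e_3 = (-0.18, -1.71);  n_3 = (-0.9945, +0.1047)
∠(n_0, n_3) = 153.00°
δ = |180° − 153.00°| = 27.00°
27.00° ≤ 2α = 48.46°  →  valid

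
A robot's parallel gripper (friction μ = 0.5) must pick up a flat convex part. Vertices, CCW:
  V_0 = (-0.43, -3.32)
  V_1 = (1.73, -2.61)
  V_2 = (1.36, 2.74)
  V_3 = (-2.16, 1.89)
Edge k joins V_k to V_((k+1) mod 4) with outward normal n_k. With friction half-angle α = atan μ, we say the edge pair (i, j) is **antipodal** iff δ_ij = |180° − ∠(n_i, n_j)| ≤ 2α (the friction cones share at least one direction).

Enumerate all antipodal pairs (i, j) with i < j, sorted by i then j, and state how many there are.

α = atan 0.5 = 26.57°;  2α = 53.13°
n_0 = (+0.3123, -0.9500)
n_1 = (+0.9976, +0.0690)
n_2 = (-0.2347, +0.9721)
n_3 = (-0.9490, -0.3151)
  (0,1): δ = 104.24°  ·
  (0,2): δ = 4.62°  ✓
  (0,3): δ = 90.17°  ·
  (1,2): δ = 80.38°  ·
  (1,3): δ = 14.41°  ✓
  (2,3): δ = 85.21°  ·
antipodal pairs: 2

count = 2; pairs: (0,2), (1,3)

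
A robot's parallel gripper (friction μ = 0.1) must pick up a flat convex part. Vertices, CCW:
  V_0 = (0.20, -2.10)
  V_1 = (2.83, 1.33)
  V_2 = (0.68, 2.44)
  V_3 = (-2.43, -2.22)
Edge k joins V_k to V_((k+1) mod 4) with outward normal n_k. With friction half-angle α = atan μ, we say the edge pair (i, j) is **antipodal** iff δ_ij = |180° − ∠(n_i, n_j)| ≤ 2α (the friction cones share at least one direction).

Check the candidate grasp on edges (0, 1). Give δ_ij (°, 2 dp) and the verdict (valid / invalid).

α = atan 0.1 = 5.71°;  2α = 11.42°
edge 0: e_0 = (+2.63, +3.43);  n_0 = (+0.7936, -0.6085)
edge 1: e_1 = (-2.15, +1.11);  n_1 = (+0.4587, +0.8886)
∠(n_0, n_1) = 100.17°
δ = |180° − 100.17°| = 79.83°
79.83° > 2α = 11.42°  →  invalid

δ = 79.83°, invalid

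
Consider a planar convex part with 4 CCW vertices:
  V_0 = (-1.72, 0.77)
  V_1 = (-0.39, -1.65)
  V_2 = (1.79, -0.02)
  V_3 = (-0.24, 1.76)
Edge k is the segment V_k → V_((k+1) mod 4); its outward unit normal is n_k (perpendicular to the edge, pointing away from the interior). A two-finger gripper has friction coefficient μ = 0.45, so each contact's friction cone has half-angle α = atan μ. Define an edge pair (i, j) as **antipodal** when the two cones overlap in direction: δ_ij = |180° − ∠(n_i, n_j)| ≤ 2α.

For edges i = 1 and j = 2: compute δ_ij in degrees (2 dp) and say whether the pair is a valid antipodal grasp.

α = atan 0.45 = 24.23°;  2α = 48.46°
edge 1: e_1 = (+2.18, +1.63);  n_1 = (+0.5988, -0.8009)
edge 2: e_2 = (-2.03, +1.78);  n_2 = (+0.6593, +0.7519)
∠(n_1, n_2) = 101.97°
δ = |180° − 101.97°| = 78.03°
78.03° > 2α = 48.46°  →  invalid

δ = 78.03°, invalid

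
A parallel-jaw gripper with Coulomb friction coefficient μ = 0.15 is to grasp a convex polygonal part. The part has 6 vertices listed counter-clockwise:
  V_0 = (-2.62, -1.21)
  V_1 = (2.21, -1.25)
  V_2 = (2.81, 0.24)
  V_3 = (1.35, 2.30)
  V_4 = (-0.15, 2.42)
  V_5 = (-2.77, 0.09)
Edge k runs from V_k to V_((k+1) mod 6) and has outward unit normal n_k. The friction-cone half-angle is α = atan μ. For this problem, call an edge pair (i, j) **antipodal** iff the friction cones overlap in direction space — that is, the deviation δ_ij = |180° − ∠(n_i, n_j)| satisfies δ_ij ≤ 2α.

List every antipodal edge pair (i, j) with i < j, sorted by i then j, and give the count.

count = 1; pairs: (0,3)

α = atan 0.15 = 8.53°;  2α = 17.06°
n_0 = (-0.0083, -1.0000)
n_1 = (+0.9276, -0.3735)
n_2 = (+0.8159, +0.5782)
n_3 = (+0.0797, +0.9968)
n_4 = (-0.6645, +0.7473)
n_5 = (-0.9934, -0.1146)
  (0,1): δ = 111.46°  ·
  (0,2): δ = 54.20°  ·
  (0,3): δ = 4.10°  ✓
  (0,4): δ = 42.12°  ·
  (0,5): δ = 97.06°  ·
  (1,2): δ = 122.74°  ·
  (1,3): δ = 72.64°  ·
  (1,4): δ = 26.42°  ·
  (1,5): δ = 28.52°  ·
  (2,3): δ = 129.90°  ·
  (2,4): δ = 83.68°  ·
  (2,5): δ = 28.74°  ·
  (3,4): δ = 133.78°  ·
  (3,5): δ = 78.84°  ·
  (4,5): δ = 125.07°  ·
antipodal pairs: 1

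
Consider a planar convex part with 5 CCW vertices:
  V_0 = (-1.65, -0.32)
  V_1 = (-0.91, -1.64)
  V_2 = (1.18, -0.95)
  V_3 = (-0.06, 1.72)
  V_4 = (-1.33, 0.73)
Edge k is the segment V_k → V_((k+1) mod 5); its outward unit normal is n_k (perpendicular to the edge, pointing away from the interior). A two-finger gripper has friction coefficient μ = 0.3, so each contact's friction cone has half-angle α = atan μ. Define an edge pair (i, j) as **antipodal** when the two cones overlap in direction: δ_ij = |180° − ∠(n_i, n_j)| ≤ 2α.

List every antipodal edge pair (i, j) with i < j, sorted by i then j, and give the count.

α = atan 0.3 = 16.70°;  2α = 33.40°
n_0 = (-0.8723, -0.4890)
n_1 = (+0.3135, -0.9496)
n_2 = (+0.9070, +0.4212)
n_3 = (-0.6148, +0.7887)
n_4 = (-0.9566, +0.2915)
  (0,1): δ = 101.00°  ·
  (0,2): δ = 4.36°  ✓
  (0,3): δ = 98.66°  ·
  (0,4): δ = 133.78°  ·
  (1,2): δ = 83.36°  ·
  (1,3): δ = 19.67°  ✓
  (1,4): δ = 54.78°  ·
  (2,3): δ = 76.97°  ·
  (2,4): δ = 41.86°  ·
  (3,4): δ = 144.89°  ·
antipodal pairs: 2

count = 2; pairs: (0,2), (1,3)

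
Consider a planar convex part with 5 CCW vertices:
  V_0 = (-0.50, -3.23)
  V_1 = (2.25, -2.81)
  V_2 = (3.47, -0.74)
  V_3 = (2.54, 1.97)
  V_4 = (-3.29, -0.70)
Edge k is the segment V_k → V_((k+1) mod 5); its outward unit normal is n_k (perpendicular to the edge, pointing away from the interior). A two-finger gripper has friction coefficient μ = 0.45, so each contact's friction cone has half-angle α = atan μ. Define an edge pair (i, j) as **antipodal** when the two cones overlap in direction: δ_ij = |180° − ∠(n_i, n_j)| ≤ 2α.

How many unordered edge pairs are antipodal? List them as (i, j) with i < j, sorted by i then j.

count = 3; pairs: (0,3), (1,3), (2,4)

α = atan 0.45 = 24.23°;  2α = 48.46°
n_0 = (+0.1510, -0.9885)
n_1 = (+0.8615, -0.5077)
n_2 = (+0.9459, +0.3246)
n_3 = (-0.4164, +0.9092)
n_4 = (-0.6717, -0.7408)
  (0,1): δ = 129.20°  ·
  (0,2): δ = 79.74°  ·
  (0,3): δ = 15.92°  ✓
  (0,4): δ = 129.11°  ·
  (1,2): δ = 130.55°  ·
  (1,3): δ = 34.88°  ✓
  (1,4): δ = 78.31°  ·
  (2,3): δ = 84.33°  ·
  (2,4): δ = 28.86°  ✓
  (3,4): δ = 66.81°  ·
antipodal pairs: 3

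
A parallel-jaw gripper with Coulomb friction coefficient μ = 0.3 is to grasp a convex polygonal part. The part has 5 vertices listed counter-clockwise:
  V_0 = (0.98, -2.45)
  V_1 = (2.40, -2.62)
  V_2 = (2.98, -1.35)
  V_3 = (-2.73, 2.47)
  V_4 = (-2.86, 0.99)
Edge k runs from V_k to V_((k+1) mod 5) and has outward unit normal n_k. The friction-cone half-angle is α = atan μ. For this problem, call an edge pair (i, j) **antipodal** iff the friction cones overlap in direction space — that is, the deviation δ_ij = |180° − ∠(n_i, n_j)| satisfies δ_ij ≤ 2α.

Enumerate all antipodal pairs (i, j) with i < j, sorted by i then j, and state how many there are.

α = atan 0.3 = 16.70°;  2α = 33.40°
n_0 = (-0.1189, -0.9929)
n_1 = (+0.9096, -0.4154)
n_2 = (+0.5560, +0.8312)
n_3 = (-0.9962, +0.0875)
n_4 = (-0.6672, -0.7448)
  (0,1): δ = 107.72°  ·
  (0,2): δ = 26.96°  ✓
  (0,3): δ = 91.81°  ·
  (0,4): δ = 144.97°  ·
  (1,2): δ = 99.24°  ·
  (1,3): δ = 19.53°  ✓
  (1,4): δ = 72.69°  ·
  (2,3): δ = 61.24°  ·
  (2,4): δ = 8.07°  ✓
  (3,4): δ = 126.84°  ·
antipodal pairs: 3

count = 3; pairs: (0,2), (1,3), (2,4)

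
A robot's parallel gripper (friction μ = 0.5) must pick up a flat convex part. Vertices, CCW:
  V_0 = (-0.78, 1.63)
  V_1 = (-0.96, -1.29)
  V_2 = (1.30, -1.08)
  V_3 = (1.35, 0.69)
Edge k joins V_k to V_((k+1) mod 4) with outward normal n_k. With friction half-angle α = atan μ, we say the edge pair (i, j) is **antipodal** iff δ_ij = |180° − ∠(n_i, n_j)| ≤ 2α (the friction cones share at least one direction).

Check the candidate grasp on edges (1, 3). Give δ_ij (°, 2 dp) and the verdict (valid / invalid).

α = atan 0.5 = 26.57°;  2α = 53.13°
edge 1: e_1 = (+2.26, +0.21);  n_1 = (+0.0925, -0.9957)
edge 3: e_3 = (-2.13, +0.94);  n_3 = (+0.4037, +0.9149)
∠(n_1, n_3) = 150.88°
δ = |180° − 150.88°| = 29.12°
29.12° ≤ 2α = 53.13°  →  valid

δ = 29.12°, valid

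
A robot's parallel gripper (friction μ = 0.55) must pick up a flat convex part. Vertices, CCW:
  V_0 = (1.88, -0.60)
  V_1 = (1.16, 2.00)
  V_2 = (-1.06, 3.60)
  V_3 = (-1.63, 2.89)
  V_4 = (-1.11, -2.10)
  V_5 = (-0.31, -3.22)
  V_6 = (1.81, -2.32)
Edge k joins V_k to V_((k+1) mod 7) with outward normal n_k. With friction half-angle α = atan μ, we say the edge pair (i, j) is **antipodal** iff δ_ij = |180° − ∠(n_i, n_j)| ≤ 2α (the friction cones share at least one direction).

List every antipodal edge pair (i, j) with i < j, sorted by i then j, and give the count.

α = atan 0.55 = 28.81°;  2α = 57.62°
n_0 = (+0.9637, +0.2669)
n_1 = (+0.5847, +0.8113)
n_2 = (-0.7798, +0.6260)
n_3 = (-0.9946, -0.1036)
n_4 = (-0.8137, -0.5812)
n_5 = (+0.3908, -0.9205)
n_6 = (+0.9992, -0.0407)
  (0,1): δ = 141.26°  ·
  (0,2): δ = 54.24°  ✓
  (0,3): δ = 9.53°  ✓
  (0,4): δ = 20.06°  ✓
  (0,5): δ = 97.52°  ·
  (0,6): δ = 162.19°  ·
  (1,2): δ = 92.98°  ·
  (1,3): δ = 48.27°  ✓
  (1,4): δ = 18.68°  ✓
  (1,5): δ = 58.78°  ·
  (1,6): δ = 123.45°  ·
  (2,3): δ = 135.29°  ·
  (2,4): δ = 105.70°  ·
  (2,5): δ = 28.24°  ✓
  (2,6): δ = 36.43°  ✓
  (3,4): δ = 150.41°  ·
  (3,5): δ = 72.95°  ·
  (3,6): δ = 8.28°  ✓
  (4,5): δ = 102.54°  ·
  (4,6): δ = 37.87°  ✓
  (5,6): δ = 115.33°  ·
antipodal pairs: 9

count = 9; pairs: (0,2), (0,3), (0,4), (1,3), (1,4), (2,5), (2,6), (3,6), (4,6)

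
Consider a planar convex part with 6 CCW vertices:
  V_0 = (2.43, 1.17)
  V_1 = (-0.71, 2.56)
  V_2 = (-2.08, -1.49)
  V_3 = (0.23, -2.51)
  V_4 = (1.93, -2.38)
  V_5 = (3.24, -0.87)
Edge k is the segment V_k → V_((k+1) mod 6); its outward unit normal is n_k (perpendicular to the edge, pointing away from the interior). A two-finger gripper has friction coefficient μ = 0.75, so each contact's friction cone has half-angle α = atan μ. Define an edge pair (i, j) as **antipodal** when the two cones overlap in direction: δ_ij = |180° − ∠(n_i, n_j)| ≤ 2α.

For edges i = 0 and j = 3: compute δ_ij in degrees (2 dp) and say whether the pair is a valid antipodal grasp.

δ = 28.25°, valid

α = atan 0.75 = 36.87°;  2α = 73.74°
edge 0: e_0 = (-3.14, +1.39);  n_0 = (+0.4048, +0.9144)
edge 3: e_3 = (+1.70, +0.13);  n_3 = (+0.0762, -0.9971)
∠(n_0, n_3) = 151.75°
δ = |180° − 151.75°| = 28.25°
28.25° ≤ 2α = 73.74°  →  valid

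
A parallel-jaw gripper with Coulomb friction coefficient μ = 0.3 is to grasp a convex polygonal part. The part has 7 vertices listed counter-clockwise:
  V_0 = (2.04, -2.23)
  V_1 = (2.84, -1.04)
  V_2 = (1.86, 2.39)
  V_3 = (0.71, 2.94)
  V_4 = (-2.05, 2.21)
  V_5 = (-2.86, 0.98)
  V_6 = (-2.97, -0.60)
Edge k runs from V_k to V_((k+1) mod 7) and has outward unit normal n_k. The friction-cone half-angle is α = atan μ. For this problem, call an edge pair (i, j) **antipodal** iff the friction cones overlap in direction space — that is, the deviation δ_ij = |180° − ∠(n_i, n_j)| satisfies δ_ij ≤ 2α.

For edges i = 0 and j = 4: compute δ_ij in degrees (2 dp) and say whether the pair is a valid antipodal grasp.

α = atan 0.3 = 16.70°;  2α = 33.40°
edge 0: e_0 = (+0.80, +1.19);  n_0 = (+0.8299, -0.5579)
edge 4: e_4 = (-0.81, -1.23);  n_4 = (-0.8352, +0.5500)
∠(n_0, n_4) = 179.45°
δ = |180° − 179.45°| = 0.55°
0.55° ≤ 2α = 33.40°  →  valid

δ = 0.55°, valid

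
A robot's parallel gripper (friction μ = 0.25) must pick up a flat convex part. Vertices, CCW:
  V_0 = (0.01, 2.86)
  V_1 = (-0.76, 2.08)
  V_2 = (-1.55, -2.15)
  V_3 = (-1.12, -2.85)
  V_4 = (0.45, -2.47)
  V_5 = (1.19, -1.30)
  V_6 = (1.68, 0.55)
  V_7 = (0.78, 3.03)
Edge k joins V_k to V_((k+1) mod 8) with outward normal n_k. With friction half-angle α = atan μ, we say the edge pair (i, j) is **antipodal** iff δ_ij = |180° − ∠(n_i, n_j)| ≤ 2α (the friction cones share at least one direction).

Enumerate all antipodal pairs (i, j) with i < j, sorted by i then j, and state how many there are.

α = atan 0.25 = 14.04°;  2α = 28.07°
n_0 = (-0.7117, +0.7025)
n_1 = (-0.9830, +0.1836)
n_2 = (-0.8521, -0.5234)
n_3 = (+0.2352, -0.9719)
n_4 = (+0.8451, -0.5345)
n_5 = (+0.9667, -0.2560)
n_6 = (+0.9400, +0.3411)
n_7 = (-0.2156, +0.9765)
  (0,1): δ = 145.95°  ·
  (0,2): δ = 103.81°  ·
  (0,3): δ = 31.76°  ·
  (0,4): δ = 12.32°  ✓
  (0,5): δ = 29.80°  ·
  (0,6): δ = 64.58°  ·
  (0,7): δ = 147.08°  ·
  (1,2): δ = 137.86°  ·
  (1,3): δ = 65.82°  ·
  (1,4): δ = 21.73°  ✓
  (1,5): δ = 4.26°  ✓
  (1,6): δ = 30.52°  ·
  (1,7): δ = 113.03°  ·
  (2,3): δ = 107.96°  ·
  (2,4): δ = 63.87°  ·
  (2,5): δ = 46.40°  ·
  (2,6): δ = 11.62°  ✓
  (2,7): δ = 70.89°  ·
  (3,4): δ = 135.92°  ·
  (3,5): δ = 118.44°  ·
  (3,6): δ = 83.66°  ·
  (3,7): δ = 1.16°  ✓
  (4,5): δ = 162.52°  ·
  (4,6): δ = 127.74°  ·
  (4,7): δ = 45.24°  ·
  (5,6): δ = 145.22°  ·
  (5,7): δ = 62.72°  ·
  (6,7): δ = 97.50°  ·
antipodal pairs: 5

count = 5; pairs: (0,4), (1,4), (1,5), (2,6), (3,7)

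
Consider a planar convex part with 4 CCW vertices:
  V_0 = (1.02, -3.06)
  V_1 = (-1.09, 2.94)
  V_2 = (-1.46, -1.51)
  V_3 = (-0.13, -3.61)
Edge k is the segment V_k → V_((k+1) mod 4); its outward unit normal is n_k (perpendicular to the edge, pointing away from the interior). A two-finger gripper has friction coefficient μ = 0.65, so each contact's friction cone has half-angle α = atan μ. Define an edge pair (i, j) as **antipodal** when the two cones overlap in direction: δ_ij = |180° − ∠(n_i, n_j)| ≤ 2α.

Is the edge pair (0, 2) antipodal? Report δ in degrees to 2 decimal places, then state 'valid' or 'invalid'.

α = atan 0.65 = 33.02°;  2α = 66.05°
edge 0: e_0 = (-2.11, +6.00);  n_0 = (+0.9434, +0.3318)
edge 2: e_2 = (+1.33, -2.10);  n_2 = (-0.8448, -0.5351)
∠(n_0, n_2) = 167.03°
δ = |180° − 167.03°| = 12.97°
12.97° ≤ 2α = 66.05°  →  valid

δ = 12.97°, valid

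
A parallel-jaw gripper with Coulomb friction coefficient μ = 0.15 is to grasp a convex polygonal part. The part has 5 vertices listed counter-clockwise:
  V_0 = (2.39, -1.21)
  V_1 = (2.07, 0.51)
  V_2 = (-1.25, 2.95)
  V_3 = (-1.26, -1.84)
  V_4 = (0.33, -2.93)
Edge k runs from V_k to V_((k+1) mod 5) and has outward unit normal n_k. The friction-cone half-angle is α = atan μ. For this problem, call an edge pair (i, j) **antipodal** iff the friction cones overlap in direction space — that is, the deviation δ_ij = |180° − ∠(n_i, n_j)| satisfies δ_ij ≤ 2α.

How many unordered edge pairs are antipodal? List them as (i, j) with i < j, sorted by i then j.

α = atan 0.15 = 8.53°;  2α = 17.06°
n_0 = (+0.9831, +0.1829)
n_1 = (+0.5922, +0.8058)
n_2 = (-1.0000, +0.0021)
n_3 = (-0.5654, -0.8248)
n_4 = (+0.6409, -0.7676)
  (0,1): δ = 136.85°  ·
  (0,2): δ = 10.66°  ✓
  (0,3): δ = 45.03°  ·
  (0,4): δ = 119.32°  ·
  (1,2): δ = 53.81°  ·
  (1,3): δ = 1.88°  ✓
  (1,4): δ = 76.17°  ·
  (2,3): δ = 124.31°  ·
  (2,4): δ = 50.02°  ·
  (3,4): δ = 105.71°  ·
antipodal pairs: 2

count = 2; pairs: (0,2), (1,3)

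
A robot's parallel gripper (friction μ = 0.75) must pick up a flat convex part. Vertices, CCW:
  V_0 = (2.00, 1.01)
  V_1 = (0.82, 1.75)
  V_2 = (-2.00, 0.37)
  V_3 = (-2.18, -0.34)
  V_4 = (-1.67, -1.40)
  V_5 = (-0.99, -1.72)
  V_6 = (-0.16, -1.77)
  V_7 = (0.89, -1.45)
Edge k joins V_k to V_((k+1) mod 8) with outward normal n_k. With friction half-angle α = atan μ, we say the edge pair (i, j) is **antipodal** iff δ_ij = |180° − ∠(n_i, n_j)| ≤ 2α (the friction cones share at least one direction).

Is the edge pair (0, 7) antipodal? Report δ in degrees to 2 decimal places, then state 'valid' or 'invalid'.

α = atan 0.75 = 36.87°;  2α = 73.74°
edge 0: e_0 = (-1.18, +0.74);  n_0 = (+0.5313, +0.8472)
edge 7: e_7 = (+1.11, +2.46);  n_7 = (+0.9115, -0.4113)
∠(n_0, n_7) = 82.19°
δ = |180° − 82.19°| = 97.81°
97.81° > 2α = 73.74°  →  invalid

δ = 97.81°, invalid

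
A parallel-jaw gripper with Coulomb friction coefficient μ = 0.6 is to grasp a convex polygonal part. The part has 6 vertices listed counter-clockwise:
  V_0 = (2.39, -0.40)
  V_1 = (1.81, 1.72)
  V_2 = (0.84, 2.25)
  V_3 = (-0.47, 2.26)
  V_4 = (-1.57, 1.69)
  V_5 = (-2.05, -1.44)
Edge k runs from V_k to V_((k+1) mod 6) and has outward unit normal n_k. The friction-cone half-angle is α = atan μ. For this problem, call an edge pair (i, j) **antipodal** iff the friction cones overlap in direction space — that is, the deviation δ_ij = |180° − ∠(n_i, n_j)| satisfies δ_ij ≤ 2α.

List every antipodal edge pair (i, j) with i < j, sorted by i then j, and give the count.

α = atan 0.6 = 30.96°;  2α = 61.93°
n_0 = (+0.9646, +0.2639)
n_1 = (+0.4795, +0.8775)
n_2 = (+0.0076, +1.0000)
n_3 = (-0.4601, +0.8879)
n_4 = (-0.9884, +0.1516)
n_5 = (+0.2281, -0.9736)
  (0,1): δ = 133.95°  ·
  (0,2): δ = 105.74°  ·
  (0,3): δ = 77.91°  ·
  (0,4): δ = 24.02°  ✓
  (0,5): δ = 87.88°  ·
  (1,2): δ = 151.79°  ·
  (1,3): δ = 123.96°  ·
  (1,4): δ = 70.07°  ·
  (1,5): δ = 41.83°  ✓
  (2,3): δ = 152.17°  ·
  (2,4): δ = 98.28°  ·
  (2,5): δ = 13.62°  ✓
  (3,4): δ = 126.11°  ·
  (3,5): δ = 14.21°  ✓
  (4,5): δ = 68.10°  ·
antipodal pairs: 4

count = 4; pairs: (0,4), (1,5), (2,5), (3,5)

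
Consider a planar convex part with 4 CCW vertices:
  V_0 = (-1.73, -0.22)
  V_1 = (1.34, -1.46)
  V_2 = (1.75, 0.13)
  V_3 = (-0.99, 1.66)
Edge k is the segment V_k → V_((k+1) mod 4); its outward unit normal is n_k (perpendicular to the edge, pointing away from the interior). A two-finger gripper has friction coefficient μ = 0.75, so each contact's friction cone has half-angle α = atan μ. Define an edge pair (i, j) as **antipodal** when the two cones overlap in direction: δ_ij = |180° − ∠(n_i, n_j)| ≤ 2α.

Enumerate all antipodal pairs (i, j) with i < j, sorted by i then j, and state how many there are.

count = 2; pairs: (0,2), (1,3)

α = atan 0.75 = 36.87°;  2α = 73.74°
n_0 = (-0.3745, -0.9272)
n_1 = (+0.9683, -0.2497)
n_2 = (+0.4875, +0.8731)
n_3 = (-0.9305, +0.3663)
  (0,1): δ = 82.47°  ·
  (0,2): δ = 7.18°  ✓
  (0,3): δ = 90.51°  ·
  (1,2): δ = 104.72°  ·
  (1,3): δ = 7.03°  ✓
  (2,3): δ = 82.31°  ·
antipodal pairs: 2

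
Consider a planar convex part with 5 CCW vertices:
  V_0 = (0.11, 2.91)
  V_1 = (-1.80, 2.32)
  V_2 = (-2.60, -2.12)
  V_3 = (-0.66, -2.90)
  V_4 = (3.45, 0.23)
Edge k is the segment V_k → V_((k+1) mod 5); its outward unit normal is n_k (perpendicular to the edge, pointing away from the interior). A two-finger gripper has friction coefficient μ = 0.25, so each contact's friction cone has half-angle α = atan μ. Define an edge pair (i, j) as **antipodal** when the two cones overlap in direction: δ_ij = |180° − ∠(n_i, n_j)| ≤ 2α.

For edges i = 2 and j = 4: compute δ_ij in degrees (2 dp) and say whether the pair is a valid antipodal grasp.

α = atan 0.25 = 14.04°;  2α = 28.07°
edge 2: e_2 = (+1.94, -0.78);  n_2 = (-0.3730, -0.9278)
edge 4: e_4 = (-3.34, +2.68);  n_4 = (+0.6258, +0.7800)
∠(n_2, n_4) = 163.16°
δ = |180° − 163.16°| = 16.84°
16.84° ≤ 2α = 28.07°  →  valid

δ = 16.84°, valid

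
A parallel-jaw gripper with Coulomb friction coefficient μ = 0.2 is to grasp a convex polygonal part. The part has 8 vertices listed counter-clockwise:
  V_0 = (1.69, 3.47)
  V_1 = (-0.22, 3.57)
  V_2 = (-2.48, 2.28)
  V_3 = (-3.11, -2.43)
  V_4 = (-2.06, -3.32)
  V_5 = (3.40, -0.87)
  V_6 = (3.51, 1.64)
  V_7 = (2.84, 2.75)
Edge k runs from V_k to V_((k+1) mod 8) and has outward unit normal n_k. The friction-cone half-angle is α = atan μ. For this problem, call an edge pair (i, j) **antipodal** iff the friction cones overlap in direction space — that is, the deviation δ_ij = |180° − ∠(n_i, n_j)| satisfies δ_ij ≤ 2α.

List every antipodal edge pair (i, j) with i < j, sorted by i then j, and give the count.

α = atan 0.2 = 11.31°;  2α = 22.62°
n_0 = (+0.0523, +0.9986)
n_1 = (-0.4957, +0.8685)
n_2 = (-0.9912, +0.1326)
n_3 = (-0.6466, -0.7628)
n_4 = (+0.4094, -0.9124)
n_5 = (+0.9990, -0.0438)
n_6 = (+0.8561, +0.5168)
n_7 = (+0.5307, +0.8476)
  (0,1): δ = 147.29°  ·
  (0,2): δ = 94.62°  ·
  (0,3): δ = 37.29°  ·
  (0,4): δ = 27.16°  ·
  (0,5): δ = 90.49°  ·
  (0,6): δ = 124.11°  ·
  (0,7): δ = 150.95°  ·
  (1,2): δ = 127.34°  ·
  (1,3): δ = 70.00°  ·
  (1,4): δ = 5.55°  ✓
  (1,5): δ = 57.77°  ·
  (1,6): δ = 91.40°  ·
  (1,7): δ = 118.23°  ·
  (2,3): δ = 122.67°  ·
  (2,4): δ = 58.21°  ·
  (2,5): δ = 5.11°  ✓
  (2,6): δ = 38.73°  ·
  (2,7): δ = 65.57°  ·
  (3,4): δ = 115.55°  ·
  (3,5): δ = 52.22°  ·
  (3,6): δ = 18.60°  ✓
  (3,7): δ = 8.24°  ✓
  (4,5): δ = 116.68°  ·
  (4,6): δ = 83.05°  ·
  (4,7): δ = 56.22°  ·
  (5,6): δ = 146.38°  ·
  (5,7): δ = 119.54°  ·
  (6,7): δ = 153.17°  ·
antipodal pairs: 4

count = 4; pairs: (1,4), (2,5), (3,6), (3,7)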